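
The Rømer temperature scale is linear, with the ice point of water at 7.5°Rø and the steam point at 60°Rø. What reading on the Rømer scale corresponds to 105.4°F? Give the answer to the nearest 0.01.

First in Celsius: (105.4 - 32) × 5/9 = 40.7778°C.
Linearly onto the Rømer scale: 7.5 + (40.7778 / 100) × (60 - 7.5) = 28.91°Rø.

28.91°Rø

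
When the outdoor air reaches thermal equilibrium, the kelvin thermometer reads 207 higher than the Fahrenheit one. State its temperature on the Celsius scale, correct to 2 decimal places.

42.69°C

Let x be the Fahrenheit reading; then the kelvin reading is 5/9·x + 255.372.
(5/9·x + 255.372) - x = 207  ⇒  (-4/9)·x = -48.3722  ⇒  x = 108.8375°F.
In Celsius: (108.8375 - 32) × 5/9 = 42.69°C.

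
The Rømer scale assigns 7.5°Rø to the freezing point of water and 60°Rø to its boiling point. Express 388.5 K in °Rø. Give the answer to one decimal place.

68.1°Rø

First in Celsius: 388.5 - 273.15 = 115.3500°C.
Linearly onto the Rømer scale: 7.5 + (115.3500 / 100) × (60 - 7.5) = 68.1°Rø.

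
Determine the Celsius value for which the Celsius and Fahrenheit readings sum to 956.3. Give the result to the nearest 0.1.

Let C be the Celsius reading. The Fahrenheit reading is F = 1.8·C + 32.
Require C + F = 956.3: (2.8)·C + 32 = 956.3.
C = (956.3 - 32) / (2.8) = 330.1.

330.1°C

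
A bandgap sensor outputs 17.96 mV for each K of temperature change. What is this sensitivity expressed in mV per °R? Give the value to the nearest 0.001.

The quantity depends on a temperature interval, so only the ratio of degree sizes applies; the offset between the scales is irrelevant.
A change of 1°R is a change of 5/9 K, so per °R the value is 17.96 × 5/9 = 9.978.

9.978 mV per °R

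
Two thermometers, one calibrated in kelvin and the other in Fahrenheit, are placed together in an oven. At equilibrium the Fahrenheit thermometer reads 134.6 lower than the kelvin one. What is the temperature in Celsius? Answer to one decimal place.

133.2°C

Let x be the kelvin reading; then the Fahrenheit reading is 1.8·x - 459.67.
(1.8·x - 459.67) - x = -134.6  ⇒  (0.8)·x = 325.07  ⇒  x = 406.3375 K.
In Celsius: 406.3375 - 273.15 = 133.2°C.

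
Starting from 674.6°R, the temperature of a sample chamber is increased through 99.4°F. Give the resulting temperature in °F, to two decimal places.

Initial temperature in Celsius: (674.6 - 491.67) × 5/9 = 101.6278°C.
The 99.4°F change is an interval, so only the factor 5/9 applies: +99.4 × 5/9 = +55.2222°C.
Final Celsius temperature: 101.6278 + 55.2222 = 156.8500°C.
In Fahrenheit: 156.8500 × 1.8 + 32 = 314.33°F.

314.33°F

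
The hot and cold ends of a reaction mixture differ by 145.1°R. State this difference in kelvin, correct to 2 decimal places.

An interval of 1°R corresponds to 5/9 K.
145.1 × 5/9 = 80.61.

80.61 K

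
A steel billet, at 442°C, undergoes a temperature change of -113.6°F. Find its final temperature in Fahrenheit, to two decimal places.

714.00°F

The 113.6°F change is an interval, so only the factor 5/9 applies: -113.6 × 5/9 = -63.1111°C.
Final Celsius temperature: 442.0000 - 63.1111 = 378.8889°C.
In Fahrenheit: 378.8889 × 1.8 + 32 = 714.00°F.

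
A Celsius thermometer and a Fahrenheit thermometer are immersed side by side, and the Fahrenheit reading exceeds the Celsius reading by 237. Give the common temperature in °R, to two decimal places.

Let x be the Celsius reading; then the Fahrenheit reading is 1.8·x + 32.
(1.8·x + 32) - x = 237  ⇒  (0.8)·x = 205  ⇒  x = 256.2500°C.
In Rankine: 256.2500 × 1.8 + 491.67 = 952.92°R.

952.92°R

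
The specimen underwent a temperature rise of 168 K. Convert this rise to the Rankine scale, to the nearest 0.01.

Only the scale ratio 1.8 matters for a change in temperature.
168 × 1.8 = 302.40.

302.40°R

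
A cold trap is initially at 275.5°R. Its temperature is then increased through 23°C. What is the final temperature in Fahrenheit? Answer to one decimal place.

-142.8°F

Initial temperature in Celsius: (275.5 - 491.67) × 5/9 = -120.0944°C.
Final Celsius temperature: -120.0944 + 23.0000 = -97.0944°C.
In Fahrenheit: -97.0944 × 1.8 + 32 = -142.8°F.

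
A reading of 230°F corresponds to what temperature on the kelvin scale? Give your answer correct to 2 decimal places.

383.15 K

In Celsius: (230 - 32) × 5/9 = 110.0000°C.
In kelvin: 110.0000 + 273.15 = 383.15 K.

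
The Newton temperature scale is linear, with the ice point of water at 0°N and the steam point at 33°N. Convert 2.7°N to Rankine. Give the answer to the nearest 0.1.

Linear interpolation between the fixed points: C = (2.7 - 0) × 100 / (33 - 0) = 8.1818°C.
Then 8.1818 × 1.8 + 491.67 = 506.4°R.

506.4°R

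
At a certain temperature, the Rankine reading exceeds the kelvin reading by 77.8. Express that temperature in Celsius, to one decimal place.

Let x be the kelvin reading; then the Rankine reading is 1.8·x.
(1.8·x) - x = 77.8  ⇒  (0.8)·x = 77.8  ⇒  x = 97.2500 K.
In Celsius: 97.25 - 273.15 = -175.9°C.

-175.9°C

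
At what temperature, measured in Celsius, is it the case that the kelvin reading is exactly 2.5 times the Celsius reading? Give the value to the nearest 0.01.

182.10°C

Let C be the Celsius reading. The kelvin reading is K = 1·C + 273.15.
Require K = 2.5·C: 1·C + 273.15 = 2.5·C.
(-1.5)·C = -273.15  ⇒  C = 182.10.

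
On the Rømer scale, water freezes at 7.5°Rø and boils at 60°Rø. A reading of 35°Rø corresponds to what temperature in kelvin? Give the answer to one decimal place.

Linear interpolation between the fixed points: C = (35 - 7.5) × 100 / (60 - 7.5) = 52.3810°C.
Then 52.3810 + 273.15 = 325.5 K.

325.5 K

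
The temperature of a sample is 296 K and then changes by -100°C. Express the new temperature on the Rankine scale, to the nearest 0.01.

352.80°R

Initial temperature in Celsius: 296 - 273.15 = 22.8500°C.
Final Celsius temperature: 22.8500 - 100.0000 = -77.1500°C.
In Rankine: -77.1500 × 1.8 + 491.67 = 352.80°R.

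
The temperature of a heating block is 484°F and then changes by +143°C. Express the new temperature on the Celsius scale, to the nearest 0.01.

394.11°C

Initial temperature in Celsius: (484 - 32) × 5/9 = 251.1111°C.
Final Celsius temperature: 251.1111 + 143.0000 = 394.1111°C.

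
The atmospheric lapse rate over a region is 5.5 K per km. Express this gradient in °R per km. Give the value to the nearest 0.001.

9.900 °R/km

The quantity depends on a temperature interval, so only the ratio of degree sizes applies; the offset between the scales is irrelevant.
A change of 1 K is a change of 1.8°R, so 5.5 × 1.8 = 9.900.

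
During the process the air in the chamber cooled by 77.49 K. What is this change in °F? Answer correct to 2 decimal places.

139.48°F

For a temperature interval the offset drops out; only the factor 1.8 applies.
77.49 × 1.8 = 139.48.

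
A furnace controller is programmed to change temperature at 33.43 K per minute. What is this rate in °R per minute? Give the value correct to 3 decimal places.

Since only a temperature interval is involved, the additive offset between the scales drops out.
A change of 1 K is a change of 1.8°R, so 33.43 × 1.8 = 60.174.

60.174 °R/minute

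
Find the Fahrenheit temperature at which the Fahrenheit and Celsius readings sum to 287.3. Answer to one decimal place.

Let F be the Fahrenheit reading. The Celsius reading is C = 5/9·F - 17.7778.
Require F + C = 287.3: (14/9)·F - 17.7778 = 287.3.
F = (287.3 + 17.7778) / (14/9) = 196.1.

196.1°F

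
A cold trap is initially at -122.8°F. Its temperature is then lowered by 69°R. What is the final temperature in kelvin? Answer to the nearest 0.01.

Initial temperature in Celsius: (-122.8 - 32) × 5/9 = -86.0000°C.
The 69°R change is an interval, so only the factor 5/9 applies: -69 × 5/9 = -38.3333°C.
Final Celsius temperature: -86.0000 - 38.3333 = -124.3333°C.
In kelvin: -124.3333 + 273.15 = 148.82 K.

148.82 K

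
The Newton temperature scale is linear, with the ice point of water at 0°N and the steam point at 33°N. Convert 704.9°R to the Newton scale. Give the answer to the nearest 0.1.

First in Celsius: (704.9 - 491.67) × 5/9 = 118.4611°C.
Linearly onto the Newton scale: 0 + (118.4611 / 100) × (33 - 0) = 39.1°N.

39.1°N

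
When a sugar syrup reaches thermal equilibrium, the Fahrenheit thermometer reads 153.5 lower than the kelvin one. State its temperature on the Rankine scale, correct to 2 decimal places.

Let x be the kelvin reading; then the Fahrenheit reading is 1.8·x - 459.67.
(1.8·x - 459.67) - x = -153.5  ⇒  (0.8)·x = 306.17  ⇒  x = 382.7125 K.
In Celsius: 382.7125 - 273.15 = 109.5625°C.
In Rankine: 109.5625 × 1.8 + 491.67 = 688.88°R.

688.88°R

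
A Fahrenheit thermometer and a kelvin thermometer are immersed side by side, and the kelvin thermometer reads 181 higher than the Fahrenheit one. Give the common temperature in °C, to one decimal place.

Let x be the Fahrenheit reading; then the kelvin reading is 5/9·x + 255.372.
(5/9·x + 255.372) - x = 181  ⇒  (-4/9)·x = -74.3722  ⇒  x = 167.3375°F.
In Celsius: (167.3375 - 32) × 5/9 = 75.2°C.

75.2°C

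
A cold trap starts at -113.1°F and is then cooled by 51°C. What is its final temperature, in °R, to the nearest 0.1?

Initial temperature in Celsius: (-113.1 - 32) × 5/9 = -80.6111°C.
Final Celsius temperature: -80.6111 - 51.0000 = -131.6111°C.
In Rankine: -131.6111 × 1.8 + 491.67 = 254.8°R.

254.8°R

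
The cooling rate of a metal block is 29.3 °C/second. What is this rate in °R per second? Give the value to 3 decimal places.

52.740 °R/second

Since only a temperature interval is involved, the additive offset between the scales drops out.
A change of 1°C is a change of 1.8°R, so 29.3 × 1.8 = 52.740.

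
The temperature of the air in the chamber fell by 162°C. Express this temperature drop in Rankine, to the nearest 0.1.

291.6°R

Only the scale ratio 1.8 matters for a change in temperature.
162 × 1.8 = 291.6.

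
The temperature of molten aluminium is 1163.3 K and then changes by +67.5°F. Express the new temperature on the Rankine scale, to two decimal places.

Initial temperature in Celsius: 1163.3 - 273.15 = 890.1500°C.
The 67.5°F change is an interval, so only the factor 5/9 applies: +67.5 × 5/9 = +37.5000°C.
Final Celsius temperature: 890.1500 + 37.5000 = 927.6500°C.
In Rankine: 927.6500 × 1.8 + 491.67 = 2161.44°R.

2161.44°R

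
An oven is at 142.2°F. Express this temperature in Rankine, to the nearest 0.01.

In Celsius: (142.2 - 32) × 5/9 = 61.2222°C.
In Rankine: 61.2222 × 1.8 + 491.67 = 601.87°R.

601.87°R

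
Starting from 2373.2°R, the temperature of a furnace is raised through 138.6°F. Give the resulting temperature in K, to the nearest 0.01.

1395.44 K

Initial temperature in Celsius: (2373.2 - 491.67) × 5/9 = 1045.2944°C.
The 138.6°F change is an interval, so only the factor 5/9 applies: +138.6 × 5/9 = +77.0000°C.
Final Celsius temperature: 1045.2944 + 77.0000 = 1122.2944°C.
In kelvin: 1122.2944 + 273.15 = 1395.44 K.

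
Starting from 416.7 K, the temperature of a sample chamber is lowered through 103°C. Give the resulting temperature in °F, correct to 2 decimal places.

104.99°F

Initial temperature in Celsius: 416.7 - 273.15 = 143.5500°C.
Final Celsius temperature: 143.5500 - 103.0000 = 40.5500°C.
In Fahrenheit: 40.5500 × 1.8 + 32 = 104.99°F.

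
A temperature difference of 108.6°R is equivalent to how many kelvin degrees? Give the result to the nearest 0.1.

Only the scale ratio 5/9 matters for a change in temperature.
108.6 × 5/9 = 60.3.

60.3 K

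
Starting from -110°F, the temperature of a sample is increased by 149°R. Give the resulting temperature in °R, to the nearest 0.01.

Initial temperature in Celsius: (-110 - 32) × 5/9 = -78.8889°C.
The 149°R change is an interval, so only the factor 5/9 applies: +149 × 5/9 = +82.7778°C.
Final Celsius temperature: -78.8889 + 82.7778 = 3.8889°C.
In Rankine: 3.8889 × 1.8 + 491.67 = 498.67°R.

498.67°R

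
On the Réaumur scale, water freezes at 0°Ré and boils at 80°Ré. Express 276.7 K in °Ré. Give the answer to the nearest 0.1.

2.8°Ré

First in Celsius: 276.7 - 273.15 = 3.5500°C.
Linearly onto the Réaumur scale: 0 + (3.5500 / 100) × (80 - 0) = 2.8°Ré.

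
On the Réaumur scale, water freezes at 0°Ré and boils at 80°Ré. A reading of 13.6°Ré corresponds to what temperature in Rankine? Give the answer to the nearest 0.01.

Linear interpolation between the fixed points: C = (13.6 - 0) × 100 / (80 - 0) = 17.0000°C.
Then 17.0000 × 1.8 + 491.67 = 522.27°R.

522.27°R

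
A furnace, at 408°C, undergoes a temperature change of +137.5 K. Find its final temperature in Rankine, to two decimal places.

The 137.5 K change is an interval; Kelvin and Celsius degrees are the same size, so ΔC = +137.5°C.
Final Celsius temperature: 408.0000 + 137.5000 = 545.5000°C.
In Rankine: 545.5000 × 1.8 + 491.67 = 1473.57°R.

1473.57°R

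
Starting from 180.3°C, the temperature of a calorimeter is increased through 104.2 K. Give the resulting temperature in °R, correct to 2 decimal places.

1003.77°R

The 104.2 K change is an interval; Kelvin and Celsius degrees are the same size, so ΔC = +104.2°C.
Final Celsius temperature: 180.3000 + 104.2000 = 284.5000°C.
In Rankine: 284.5000 × 1.8 + 491.67 = 1003.77°R.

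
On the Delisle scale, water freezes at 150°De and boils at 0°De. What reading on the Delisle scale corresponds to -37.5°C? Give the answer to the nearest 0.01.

Linearly onto the Delisle scale: 150 + (-37.5000 / 100) × (0 - 150) = 206.25°De.

206.25°De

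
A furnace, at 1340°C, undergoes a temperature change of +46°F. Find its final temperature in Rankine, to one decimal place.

The 46°F change is an interval, so only the factor 5/9 applies: +46 × 5/9 = +25.5556°C.
Final Celsius temperature: 1340.0000 + 25.5556 = 1365.5556°C.
In Rankine: 1365.5556 × 1.8 + 491.67 = 2949.7°R.

2949.7°R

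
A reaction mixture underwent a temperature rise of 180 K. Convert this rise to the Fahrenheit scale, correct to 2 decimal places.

For a temperature interval the offset drops out; only the factor 1.8 applies.
180 × 1.8 = 324.00.

324.00°F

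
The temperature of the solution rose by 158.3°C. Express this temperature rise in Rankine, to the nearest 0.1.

For a temperature interval the offset drops out; only the factor 1.8 applies.
158.3 × 1.8 = 284.9.

284.9°R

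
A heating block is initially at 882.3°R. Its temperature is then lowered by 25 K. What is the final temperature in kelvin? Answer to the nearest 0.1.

465.2 K

Initial temperature in Celsius: (882.3 - 491.67) × 5/9 = 217.0167°C.
The 25 K change is an interval; Kelvin and Celsius degrees are the same size, so ΔC = -25°C.
Final Celsius temperature: 217.0167 - 25.0000 = 192.0167°C.
In kelvin: 192.0167 + 273.15 = 465.2 K.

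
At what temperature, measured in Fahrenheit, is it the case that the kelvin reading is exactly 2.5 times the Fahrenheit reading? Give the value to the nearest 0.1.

131.3°F

Let F be the Fahrenheit reading. The kelvin reading is K = 5/9·F + 255.372.
Require K = 2.5·F: 5/9·F + 255.372 = 2.5·F.
(-35/18)·F = -255.372  ⇒  F = 131.3.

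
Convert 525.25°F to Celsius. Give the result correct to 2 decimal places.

In Celsius: (525.25 - 32) × 5/9 = 274.0278°C.

274.03°C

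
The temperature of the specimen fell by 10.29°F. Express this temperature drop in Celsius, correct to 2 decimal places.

For a temperature interval the offset drops out; only the factor 5/9 applies.
10.29 × 5/9 = 5.72.

5.72°C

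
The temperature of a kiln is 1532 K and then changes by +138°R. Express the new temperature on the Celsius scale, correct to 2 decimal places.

Initial temperature in Celsius: 1532 - 273.15 = 1258.8500°C.
The 138°R change is an interval, so only the factor 5/9 applies: +138 × 5/9 = +76.6667°C.
Final Celsius temperature: 1258.8500 + 76.6667 = 1335.5167°C.

1335.52°C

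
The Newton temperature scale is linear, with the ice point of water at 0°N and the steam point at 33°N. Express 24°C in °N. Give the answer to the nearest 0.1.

7.9°N

Linearly onto the Newton scale: 0 + (24.0000 / 100) × (33 - 0) = 7.9°N.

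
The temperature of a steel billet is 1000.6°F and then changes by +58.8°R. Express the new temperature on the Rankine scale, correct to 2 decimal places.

1519.07°R

Initial temperature in Celsius: (1000.6 - 32) × 5/9 = 538.1111°C.
The 58.8°R change is an interval, so only the factor 5/9 applies: +58.8 × 5/9 = +32.6667°C.
Final Celsius temperature: 538.1111 + 32.6667 = 570.7778°C.
In Rankine: 570.7778 × 1.8 + 491.67 = 1519.07°R.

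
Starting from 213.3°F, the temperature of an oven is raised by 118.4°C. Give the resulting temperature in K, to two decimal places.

492.27 K

Initial temperature in Celsius: (213.3 - 32) × 5/9 = 100.7222°C.
Final Celsius temperature: 100.7222 + 118.4000 = 219.1222°C.
In kelvin: 219.1222 + 273.15 = 492.27 K.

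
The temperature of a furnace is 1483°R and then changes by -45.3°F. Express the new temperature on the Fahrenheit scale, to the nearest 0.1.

Initial temperature in Celsius: (1483 - 491.67) × 5/9 = 550.7389°C.
The 45.3°F change is an interval, so only the factor 5/9 applies: -45.3 × 5/9 = -25.1667°C.
Final Celsius temperature: 550.7389 - 25.1667 = 525.5722°C.
In Fahrenheit: 525.5722 × 1.8 + 32 = 978.0°F.

978.0°F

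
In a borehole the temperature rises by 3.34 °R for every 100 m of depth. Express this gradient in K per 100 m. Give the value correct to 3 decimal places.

1.856 K/100 m

Since only a temperature interval is involved, the additive offset between the scales drops out.
A change of 1°R is a change of 5/9 K, so 3.34 × 5/9 = 1.856.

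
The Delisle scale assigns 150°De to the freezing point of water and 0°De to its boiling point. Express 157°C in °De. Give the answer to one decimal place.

Linearly onto the Delisle scale: 150 + (157.0000 / 100) × (0 - 150) = -85.5°De.

-85.5°De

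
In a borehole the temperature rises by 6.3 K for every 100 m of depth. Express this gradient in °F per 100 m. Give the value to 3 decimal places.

11.340 °F/100 m

Since only a temperature interval is involved, the additive offset between the scales drops out.
A change of 1 K is a change of 1.8°F, so 6.3 × 1.8 = 11.340.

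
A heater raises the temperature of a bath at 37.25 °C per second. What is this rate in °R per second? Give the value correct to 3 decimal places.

67.050 °R/second

The quantity depends on a temperature interval, so only the ratio of degree sizes applies; the offset between the scales is irrelevant.
A change of 1°C is a change of 1.8°R, so 37.25 × 1.8 = 67.050.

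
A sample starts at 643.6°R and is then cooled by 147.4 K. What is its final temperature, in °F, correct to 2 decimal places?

-81.39°F

Initial temperature in Celsius: (643.6 - 491.67) × 5/9 = 84.4056°C.
The 147.4 K change is an interval; Kelvin and Celsius degrees are the same size, so ΔC = -147.4°C.
Final Celsius temperature: 84.4056 - 147.4000 = -62.9944°C.
In Fahrenheit: -62.9944 × 1.8 + 32 = -81.39°F.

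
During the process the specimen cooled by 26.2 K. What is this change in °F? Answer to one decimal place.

An interval of 1 K corresponds to 1.8°F.
26.2 × 1.8 = 47.2.

47.2°F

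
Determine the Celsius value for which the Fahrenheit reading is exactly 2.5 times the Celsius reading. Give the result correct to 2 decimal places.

45.71°C

Let C be the Celsius reading. The Fahrenheit reading is F = 1.8·C + 32.
Require F = 2.5·C: 1.8·C + 32 = 2.5·C.
(-0.7)·C = -32  ⇒  C = 45.71.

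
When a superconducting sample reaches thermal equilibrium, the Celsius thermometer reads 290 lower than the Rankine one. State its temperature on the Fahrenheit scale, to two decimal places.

-421.76°F

Let x be the Rankine reading; then the Celsius reading is 5/9·x - 273.15.
(5/9·x - 273.15) - x = -290  ⇒  (-4/9)·x = -16.85  ⇒  x = 37.9125°R.
In Celsius: (37.9125 - 491.67) × 5/9 = -252.0875°C.
In Fahrenheit: -252.0875 × 1.8 + 32 = -421.76°F.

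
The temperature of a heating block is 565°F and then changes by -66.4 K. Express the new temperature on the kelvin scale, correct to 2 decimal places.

Initial temperature in Celsius: (565 - 32) × 5/9 = 296.1111°C.
The 66.4 K change is an interval; Kelvin and Celsius degrees are the same size, so ΔC = -66.4°C.
Final Celsius temperature: 296.1111 - 66.4000 = 229.7111°C.
In kelvin: 229.7111 + 273.15 = 502.86 K.

502.86 K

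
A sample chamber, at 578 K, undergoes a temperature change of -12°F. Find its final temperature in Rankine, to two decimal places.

1028.40°R

Initial temperature in Celsius: 578 - 273.15 = 304.8500°C.
The 12°F change is an interval, so only the factor 5/9 applies: -12 × 5/9 = -6.6667°C.
Final Celsius temperature: 304.8500 - 6.6667 = 298.1833°C.
In Rankine: 298.1833 × 1.8 + 491.67 = 1028.40°R.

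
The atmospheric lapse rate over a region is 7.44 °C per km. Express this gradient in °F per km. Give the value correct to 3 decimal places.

Since only a temperature interval is involved, the additive offset between the scales drops out.
A change of 1°C is a change of 1.8°F, so 7.44 × 1.8 = 13.392.

13.392 °F/km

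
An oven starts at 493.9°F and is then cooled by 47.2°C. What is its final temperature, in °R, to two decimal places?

868.61°R

Initial temperature in Celsius: (493.9 - 32) × 5/9 = 256.6111°C.
Final Celsius temperature: 256.6111 - 47.2000 = 209.4111°C.
In Rankine: 209.4111 × 1.8 + 491.67 = 868.61°R.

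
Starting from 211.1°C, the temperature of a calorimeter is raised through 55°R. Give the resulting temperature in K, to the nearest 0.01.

The 55°R change is an interval, so only the factor 5/9 applies: +55 × 5/9 = +30.5556°C.
Final Celsius temperature: 211.1000 + 30.5556 = 241.6556°C.
In kelvin: 241.6556 + 273.15 = 514.81 K.

514.81 K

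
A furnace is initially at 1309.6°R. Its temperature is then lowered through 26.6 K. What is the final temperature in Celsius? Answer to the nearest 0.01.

Initial temperature in Celsius: (1309.6 - 491.67) × 5/9 = 454.4056°C.
The 26.6 K change is an interval; Kelvin and Celsius degrees are the same size, so ΔC = -26.6°C.
Final Celsius temperature: 454.4056 - 26.6000 = 427.8056°C.

427.81°C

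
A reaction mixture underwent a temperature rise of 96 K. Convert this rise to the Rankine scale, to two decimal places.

An interval of 1 K corresponds to 1.8°R.
96 × 1.8 = 172.80.

172.80°R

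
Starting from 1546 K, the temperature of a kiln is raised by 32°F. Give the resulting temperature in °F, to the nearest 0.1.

Initial temperature in Celsius: 1546 - 273.15 = 1272.8500°C.
The 32°F change is an interval, so only the factor 5/9 applies: +32 × 5/9 = +17.7778°C.
Final Celsius temperature: 1272.8500 + 17.7778 = 1290.6278°C.
In Fahrenheit: 1290.6278 × 1.8 + 32 = 2355.1°F.

2355.1°F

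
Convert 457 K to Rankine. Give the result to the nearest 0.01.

In Celsius: 457 - 273.15 = 183.8500°C.
In Rankine: 183.8500 × 1.8 + 491.67 = 822.60°R.

822.60°R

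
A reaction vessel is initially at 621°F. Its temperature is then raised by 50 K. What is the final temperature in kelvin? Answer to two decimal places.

Initial temperature in Celsius: (621 - 32) × 5/9 = 327.2222°C.
The 50 K change is an interval; Kelvin and Celsius degrees are the same size, so ΔC = +50°C.
Final Celsius temperature: 327.2222 + 50.0000 = 377.2222°C.
In kelvin: 377.2222 + 273.15 = 650.37 K.

650.37 K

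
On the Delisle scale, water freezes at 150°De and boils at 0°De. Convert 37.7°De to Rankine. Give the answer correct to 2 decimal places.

626.43°R

Linear interpolation between the fixed points: C = (37.7 - 150) × 100 / (0 - 150) = 74.8667°C.
Then 74.8667 × 1.8 + 491.67 = 626.43°R.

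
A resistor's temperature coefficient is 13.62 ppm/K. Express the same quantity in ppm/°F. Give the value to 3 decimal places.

The quantity depends on a temperature interval, so only the ratio of degree sizes applies; the offset between the scales is irrelevant.
A change of 1°F is a change of 5/9 K, so per °F the value is 13.62 × 5/9 = 7.567.

7.567 ppm/°F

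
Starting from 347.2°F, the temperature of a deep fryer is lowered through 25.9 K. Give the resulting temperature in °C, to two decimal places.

149.21°C

Initial temperature in Celsius: (347.2 - 32) × 5/9 = 175.1111°C.
The 25.9 K change is an interval; Kelvin and Celsius degrees are the same size, so ΔC = -25.9°C.
Final Celsius temperature: 175.1111 - 25.9000 = 149.2111°C.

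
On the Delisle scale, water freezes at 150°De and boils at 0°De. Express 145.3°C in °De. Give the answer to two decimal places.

Linearly onto the Delisle scale: 150 + (145.3000 / 100) × (0 - 150) = -67.95°De.

-67.95°De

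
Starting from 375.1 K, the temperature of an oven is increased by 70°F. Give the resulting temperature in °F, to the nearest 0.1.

Initial temperature in Celsius: 375.1 - 273.15 = 101.9500°C.
The 70°F change is an interval, so only the factor 5/9 applies: +70 × 5/9 = +38.8889°C.
Final Celsius temperature: 101.9500 + 38.8889 = 140.8389°C.
In Fahrenheit: 140.8389 × 1.8 + 32 = 285.5°F.

285.5°F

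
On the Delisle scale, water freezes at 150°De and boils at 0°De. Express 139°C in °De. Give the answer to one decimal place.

-58.5°De

Linearly onto the Delisle scale: 150 + (139.0000 / 100) × (0 - 150) = -58.5°De.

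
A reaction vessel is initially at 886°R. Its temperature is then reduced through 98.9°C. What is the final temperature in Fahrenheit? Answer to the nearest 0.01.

Initial temperature in Celsius: (886 - 491.67) × 5/9 = 219.0722°C.
Final Celsius temperature: 219.0722 - 98.9000 = 120.1722°C.
In Fahrenheit: 120.1722 × 1.8 + 32 = 248.31°F.

248.31°F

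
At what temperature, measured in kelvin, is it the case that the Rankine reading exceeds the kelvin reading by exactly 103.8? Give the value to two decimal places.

Let K be the kelvin reading. The Rankine reading is R = 1.8·K.
Require R - K = 103.8: (0.8)·K = 103.8.
K = (103.8) / (0.8) = 129.75.

129.75 K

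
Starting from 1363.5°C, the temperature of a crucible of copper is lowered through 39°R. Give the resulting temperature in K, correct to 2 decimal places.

The 39°R change is an interval, so only the factor 5/9 applies: -39 × 5/9 = -21.6667°C.
Final Celsius temperature: 1363.5000 - 21.6667 = 1341.8333°C.
In kelvin: 1341.8333 + 273.15 = 1614.98 K.

1614.98 K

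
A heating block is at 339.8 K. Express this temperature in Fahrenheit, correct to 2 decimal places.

151.97°F

In Celsius: 339.8 - 273.15 = 66.6500°C.
In Fahrenheit: 66.6500 × 1.8 + 32 = 151.97°F.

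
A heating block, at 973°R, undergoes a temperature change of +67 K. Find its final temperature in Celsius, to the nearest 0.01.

Initial temperature in Celsius: (973 - 491.67) × 5/9 = 267.4056°C.
The 67 K change is an interval; Kelvin and Celsius degrees are the same size, so ΔC = +67°C.
Final Celsius temperature: 267.4056 + 67.0000 = 334.4056°C.

334.41°C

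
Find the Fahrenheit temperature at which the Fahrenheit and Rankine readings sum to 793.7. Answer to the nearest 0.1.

Let F be the Fahrenheit reading. The Rankine reading is R = 1·F + 459.67.
Require F + R = 793.7: (2)·F + 459.67 = 793.7.
F = (793.7 - 459.67) / (2) = 167.0.

167.0°F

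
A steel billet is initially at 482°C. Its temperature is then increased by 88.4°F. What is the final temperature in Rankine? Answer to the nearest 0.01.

The 88.4°F change is an interval, so only the factor 5/9 applies: +88.4 × 5/9 = +49.1111°C.
Final Celsius temperature: 482.0000 + 49.1111 = 531.1111°C.
In Rankine: 531.1111 × 1.8 + 491.67 = 1447.67°R.

1447.67°R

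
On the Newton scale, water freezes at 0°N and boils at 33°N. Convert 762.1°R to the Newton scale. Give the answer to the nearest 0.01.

49.58°N

First in Celsius: (762.1 - 491.67) × 5/9 = 150.2389°C.
Linearly onto the Newton scale: 0 + (150.2389 / 100) × (33 - 0) = 49.58°N.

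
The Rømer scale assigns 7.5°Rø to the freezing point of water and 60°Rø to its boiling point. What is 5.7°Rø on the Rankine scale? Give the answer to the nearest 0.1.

Linear interpolation between the fixed points: C = (5.7 - 7.5) × 100 / (60 - 7.5) = -3.4286°C.
Then -3.4286 × 1.8 + 491.67 = 485.5°R.

485.5°R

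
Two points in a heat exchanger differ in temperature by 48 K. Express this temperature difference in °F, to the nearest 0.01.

86.40°F

An interval of 1 K corresponds to 1.8°F.
48 × 1.8 = 86.40.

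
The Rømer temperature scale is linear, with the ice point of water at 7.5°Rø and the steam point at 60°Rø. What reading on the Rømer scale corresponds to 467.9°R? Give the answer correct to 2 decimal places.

First in Celsius: (467.9 - 491.67) × 5/9 = -13.2056°C.
Linearly onto the Rømer scale: 7.5 + (-13.2056 / 100) × (60 - 7.5) = 0.57°Rø.

0.57°Rø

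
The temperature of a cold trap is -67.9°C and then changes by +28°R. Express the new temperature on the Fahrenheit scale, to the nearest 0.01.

The 28°R change is an interval, so only the factor 5/9 applies: +28 × 5/9 = +15.5556°C.
Final Celsius temperature: -67.9000 + 15.5556 = -52.3444°C.
In Fahrenheit: -52.3444 × 1.8 + 32 = -62.22°F.

-62.22°F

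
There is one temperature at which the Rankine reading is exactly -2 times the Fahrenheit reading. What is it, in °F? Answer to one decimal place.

-153.2°F

Let F be the Fahrenheit reading. The Rankine reading is R = 1·F + 459.67.
Require R = -2·F: 1·F + 459.67 = -2·F.
(3)·F = -459.67  ⇒  F = -153.2.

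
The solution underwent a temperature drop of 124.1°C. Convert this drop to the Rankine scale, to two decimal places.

223.38°R

Only the scale ratio 1.8 matters for a change in temperature.
124.1 × 1.8 = 223.38.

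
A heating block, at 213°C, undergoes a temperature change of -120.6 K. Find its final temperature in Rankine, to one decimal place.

658.0°R

The 120.6 K change is an interval; Kelvin and Celsius degrees are the same size, so ΔC = -120.6°C.
Final Celsius temperature: 213.0000 - 120.6000 = 92.4000°C.
In Rankine: 92.4000 × 1.8 + 491.67 = 658.0°R.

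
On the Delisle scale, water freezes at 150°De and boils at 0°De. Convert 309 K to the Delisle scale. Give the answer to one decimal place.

First in Celsius: 309 - 273.15 = 35.8500°C.
Linearly onto the Delisle scale: 150 + (35.8500 / 100) × (0 - 150) = 96.2°De.

96.2°De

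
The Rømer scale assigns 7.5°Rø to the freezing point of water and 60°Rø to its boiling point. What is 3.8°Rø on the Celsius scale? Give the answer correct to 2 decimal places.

-7.05°C

Linear interpolation between the fixed points: C = (3.8 - 7.5) × 100 / (60 - 7.5) = -7.0476°C.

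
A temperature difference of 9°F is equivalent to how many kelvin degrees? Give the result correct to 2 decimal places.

5.00 K

For a temperature interval the offset drops out; only the factor 5/9 applies.
9 × 5/9 = 5.00.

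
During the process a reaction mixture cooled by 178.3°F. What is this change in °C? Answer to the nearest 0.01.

99.06°C

For a temperature interval the offset drops out; only the factor 5/9 applies.
178.3 × 5/9 = 99.06.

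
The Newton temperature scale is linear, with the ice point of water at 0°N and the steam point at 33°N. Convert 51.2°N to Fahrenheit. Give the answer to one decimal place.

Linear interpolation between the fixed points: C = (51.2 - 0) × 100 / (33 - 0) = 155.1515°C.
Then 155.1515 × 1.8 + 32 = 311.3°F.

311.3°F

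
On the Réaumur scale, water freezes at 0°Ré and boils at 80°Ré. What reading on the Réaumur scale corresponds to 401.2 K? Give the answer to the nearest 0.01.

First in Celsius: 401.2 - 273.15 = 128.0500°C.
Linearly onto the Réaumur scale: 0 + (128.0500 / 100) × (80 - 0) = 102.44°Ré.

102.44°Ré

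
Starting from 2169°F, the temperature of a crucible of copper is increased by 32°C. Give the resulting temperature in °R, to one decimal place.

2686.3°R

Initial temperature in Celsius: (2169 - 32) × 5/9 = 1187.2222°C.
Final Celsius temperature: 1187.2222 + 32.0000 = 1219.2222°C.
In Rankine: 1219.2222 × 1.8 + 491.67 = 2686.3°R.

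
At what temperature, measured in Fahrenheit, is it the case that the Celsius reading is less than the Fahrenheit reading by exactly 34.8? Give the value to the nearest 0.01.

38.30°F

Let F be the Fahrenheit reading. The Celsius reading is C = 5/9·F - 17.7778.
Require C - F = -34.8: (-4/9)·F - 17.7778 = -34.8.
F = (-34.8 + 17.7778) / (-4/9) = 38.30.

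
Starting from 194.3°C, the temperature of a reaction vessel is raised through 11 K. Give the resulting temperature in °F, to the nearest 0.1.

401.5°F

The 11 K change is an interval; Kelvin and Celsius degrees are the same size, so ΔC = +11°C.
Final Celsius temperature: 194.3000 + 11.0000 = 205.3000°C.
In Fahrenheit: 205.3000 × 1.8 + 32 = 401.5°F.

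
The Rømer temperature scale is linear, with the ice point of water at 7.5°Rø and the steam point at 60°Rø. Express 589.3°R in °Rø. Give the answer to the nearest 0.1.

36.0°Rø

First in Celsius: (589.3 - 491.67) × 5/9 = 54.2389°C.
Linearly onto the Rømer scale: 7.5 + (54.2389 / 100) × (60 - 7.5) = 36.0°Rø.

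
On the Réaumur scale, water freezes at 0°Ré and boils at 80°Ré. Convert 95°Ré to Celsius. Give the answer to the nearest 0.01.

Linear interpolation between the fixed points: C = (95 - 0) × 100 / (80 - 0) = 118.7500°C.

118.75°C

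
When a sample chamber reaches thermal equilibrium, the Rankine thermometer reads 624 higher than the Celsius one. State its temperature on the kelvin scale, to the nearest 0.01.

Let x be the Celsius reading; then the Rankine reading is 1.8·x + 491.67.
(1.8·x + 491.67) - x = 624  ⇒  (0.8)·x = 132.33  ⇒  x = 165.4125°C.
In kelvin: 165.4125 + 273.15 = 438.56 K.

438.56 K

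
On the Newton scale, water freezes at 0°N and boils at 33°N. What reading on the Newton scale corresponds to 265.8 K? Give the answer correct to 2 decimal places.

First in Celsius: 265.8 - 273.15 = -7.3500°C.
Linearly onto the Newton scale: 0 + (-7.3500 / 100) × (33 - 0) = -2.43°N.

-2.43°N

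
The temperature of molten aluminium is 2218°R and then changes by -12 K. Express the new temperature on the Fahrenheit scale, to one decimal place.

1736.7°F

Initial temperature in Celsius: (2218 - 491.67) × 5/9 = 959.0722°C.
The 12 K change is an interval; Kelvin and Celsius degrees are the same size, so ΔC = -12°C.
Final Celsius temperature: 959.0722 - 12.0000 = 947.0722°C.
In Fahrenheit: 947.0722 × 1.8 + 32 = 1736.7°F.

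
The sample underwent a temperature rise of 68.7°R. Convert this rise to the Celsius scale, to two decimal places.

An interval of 1°R corresponds to 5/9°C.
68.7 × 5/9 = 38.17.

38.17°C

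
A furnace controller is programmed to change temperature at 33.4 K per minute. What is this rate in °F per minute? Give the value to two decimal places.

60.12 °F/minute

Since only a temperature interval is involved, the additive offset between the scales drops out.
A change of 1 K is a change of 1.8°F, so 33.4 × 1.8 = 60.12.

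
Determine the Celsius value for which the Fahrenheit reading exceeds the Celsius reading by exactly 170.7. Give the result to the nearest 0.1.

173.4°C

Let C be the Celsius reading. The Fahrenheit reading is F = 1.8·C + 32.
Require F - C = 170.7: (0.8)·C + 32 = 170.7.
C = (170.7 - 32) / (0.8) = 173.4.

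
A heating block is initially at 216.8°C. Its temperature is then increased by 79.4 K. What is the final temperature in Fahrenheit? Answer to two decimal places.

565.16°F

The 79.4 K change is an interval; Kelvin and Celsius degrees are the same size, so ΔC = +79.4°C.
Final Celsius temperature: 216.8000 + 79.4000 = 296.2000°C.
In Fahrenheit: 296.2000 × 1.8 + 32 = 565.16°F.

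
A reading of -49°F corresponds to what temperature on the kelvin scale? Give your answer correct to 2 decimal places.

In Celsius: (-49 - 32) × 5/9 = -45.0000°C.
In kelvin: -45.0000 + 273.15 = 228.15 K.

228.15 K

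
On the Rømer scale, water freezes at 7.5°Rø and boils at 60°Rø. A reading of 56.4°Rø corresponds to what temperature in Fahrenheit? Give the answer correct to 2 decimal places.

Linear interpolation between the fixed points: C = (56.4 - 7.5) × 100 / (60 - 7.5) = 93.1429°C.
Then 93.1429 × 1.8 + 32 = 199.66°F.

199.66°F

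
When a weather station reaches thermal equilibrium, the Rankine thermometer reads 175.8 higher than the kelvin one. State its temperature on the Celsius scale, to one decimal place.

-53.4°C

Let x be the kelvin reading; then the Rankine reading is 1.8·x.
(1.8·x) - x = 175.8  ⇒  (0.8)·x = 175.8  ⇒  x = 219.7500 K.
In Celsius: 219.75 - 273.15 = -53.4°C.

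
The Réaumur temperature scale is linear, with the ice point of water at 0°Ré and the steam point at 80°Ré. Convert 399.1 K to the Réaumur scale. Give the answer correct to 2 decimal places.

First in Celsius: 399.1 - 273.15 = 125.9500°C.
Linearly onto the Réaumur scale: 0 + (125.9500 / 100) × (80 - 0) = 100.76°Ré.

100.76°Ré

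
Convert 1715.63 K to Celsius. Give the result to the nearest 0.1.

1442.5°C

In Celsius: 1715.63 - 273.15 = 1442.4800°C.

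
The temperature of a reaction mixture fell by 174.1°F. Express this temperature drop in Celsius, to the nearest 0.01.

96.72°C

For a temperature interval the offset drops out; only the factor 5/9 applies.
174.1 × 5/9 = 96.72.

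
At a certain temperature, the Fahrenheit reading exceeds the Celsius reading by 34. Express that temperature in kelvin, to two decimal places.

Let x be the Fahrenheit reading; then the Celsius reading is 5/9·x - 17.7778.
(5/9·x - 17.7778) - x = -34  ⇒  (-4/9)·x = -16.2222  ⇒  x = 36.5000°F.
In Celsius: (36.5 - 32) × 5/9 = 2.5000°C.
In kelvin: 2.5000 + 273.15 = 275.65 K.

275.65 K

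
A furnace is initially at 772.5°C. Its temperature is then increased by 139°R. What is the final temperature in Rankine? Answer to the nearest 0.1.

2021.2°R

The 139°R change is an interval, so only the factor 5/9 applies: +139 × 5/9 = +77.2222°C.
Final Celsius temperature: 772.5000 + 77.2222 = 849.7222°C.
In Rankine: 849.7222 × 1.8 + 491.67 = 2021.2°R.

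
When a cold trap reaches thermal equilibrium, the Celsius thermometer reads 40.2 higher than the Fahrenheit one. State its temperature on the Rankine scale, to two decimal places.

Let x be the Fahrenheit reading; then the Celsius reading is 5/9·x - 17.7778.
(5/9·x - 17.7778) - x = 40.2  ⇒  (-4/9)·x = 57.9778  ⇒  x = -130.4500°F.
In Celsius: (-130.45 - 32) × 5/9 = -90.2500°C.
In Rankine: -90.2500 × 1.8 + 491.67 = 329.22°R.

329.22°R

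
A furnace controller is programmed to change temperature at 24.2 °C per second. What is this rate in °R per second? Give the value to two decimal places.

43.56 °R/second

Since only a temperature interval is involved, the additive offset between the scales drops out.
A change of 1°C is a change of 1.8°R, so 24.2 × 1.8 = 43.56.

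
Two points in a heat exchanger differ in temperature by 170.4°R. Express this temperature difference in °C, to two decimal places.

Only the scale ratio 5/9 matters for a change in temperature.
170.4 × 5/9 = 94.67.

94.67°C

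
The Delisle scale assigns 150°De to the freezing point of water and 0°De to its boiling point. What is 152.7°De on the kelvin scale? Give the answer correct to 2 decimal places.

271.35 K

Linear interpolation between the fixed points: C = (152.7 - 150) × 100 / (0 - 150) = -1.8000°C.
Then -1.8000 + 273.15 = 271.35 K.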